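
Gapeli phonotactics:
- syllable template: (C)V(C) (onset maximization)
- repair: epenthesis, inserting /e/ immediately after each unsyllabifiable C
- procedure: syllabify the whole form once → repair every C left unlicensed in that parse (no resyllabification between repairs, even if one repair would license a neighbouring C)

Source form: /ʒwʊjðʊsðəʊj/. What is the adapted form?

ʒewʊjðʊsðəʊj

The consonants /ʒ/ cannot be parsed into a legal (C)V(C) syllable (at most one coda consonant is licensed; onsets are limited to one consonant).
Inserting the epenthetic vowel yields /ʒ/ → /ʒe/.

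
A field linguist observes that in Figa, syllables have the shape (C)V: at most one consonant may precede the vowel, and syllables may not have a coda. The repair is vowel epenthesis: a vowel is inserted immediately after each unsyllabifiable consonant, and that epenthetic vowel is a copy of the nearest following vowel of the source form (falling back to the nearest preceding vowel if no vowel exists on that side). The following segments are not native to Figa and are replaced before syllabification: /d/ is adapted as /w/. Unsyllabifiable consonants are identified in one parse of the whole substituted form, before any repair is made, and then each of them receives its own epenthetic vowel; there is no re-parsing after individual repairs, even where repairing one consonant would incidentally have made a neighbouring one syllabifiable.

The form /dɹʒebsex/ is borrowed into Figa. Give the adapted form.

Substitution: /d/ → /w/, giving /wɹʒebsex/.
Syllabifying with onset maximization leaves /w/, /ɹ/, /b/, /x/ stranded (no codas are permitted; onsets are limited to one consonant).
Each unlicensed consonant becomes the onset of a new syllable: /w/ → /we/, /ɹ/ → /ɹe/, /b/ → /be/, /x/ → /xe/.

weɹeʒebesexe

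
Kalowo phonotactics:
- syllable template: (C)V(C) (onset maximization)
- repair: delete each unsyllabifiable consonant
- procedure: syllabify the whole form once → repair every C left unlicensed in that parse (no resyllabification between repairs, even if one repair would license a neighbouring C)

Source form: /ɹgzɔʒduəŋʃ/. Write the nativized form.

zɔʒduəŋ

Syllabifying with onset maximization leaves /ɹ/, /g/, /ʃ/ stranded (at most one coda consonant is licensed; onsets are limited to one consonant).
Deleting the stranded consonants removes /ɹ/, /g/, /ʃ/.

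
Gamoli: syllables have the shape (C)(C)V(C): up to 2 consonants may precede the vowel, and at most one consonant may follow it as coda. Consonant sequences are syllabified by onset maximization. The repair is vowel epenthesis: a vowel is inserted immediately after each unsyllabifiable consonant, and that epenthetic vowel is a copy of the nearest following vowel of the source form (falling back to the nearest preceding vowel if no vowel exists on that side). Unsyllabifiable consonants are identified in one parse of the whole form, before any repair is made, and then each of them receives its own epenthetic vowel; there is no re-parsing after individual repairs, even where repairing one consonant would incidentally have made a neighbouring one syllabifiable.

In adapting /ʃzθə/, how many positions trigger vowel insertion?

The unsyllabifiable consonants are /ʃ/; each receives one epenthetic vowel.

1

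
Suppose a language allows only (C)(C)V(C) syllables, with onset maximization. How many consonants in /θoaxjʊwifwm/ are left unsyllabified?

2

Syllabifying with onset maximization leaves /w/, /m/ stranded (at most one coda consonant is licensed; onsets may contain at most 2 consonants).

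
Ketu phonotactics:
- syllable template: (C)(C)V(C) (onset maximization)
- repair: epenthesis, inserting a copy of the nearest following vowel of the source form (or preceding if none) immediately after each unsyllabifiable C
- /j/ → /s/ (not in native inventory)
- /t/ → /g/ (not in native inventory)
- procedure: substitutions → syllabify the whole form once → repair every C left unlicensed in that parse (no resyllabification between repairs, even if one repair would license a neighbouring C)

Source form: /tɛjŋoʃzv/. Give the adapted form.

gɛsŋoʃzovo

Substitution: /t/ → /g/, /j/ → /s/, giving /gɛsŋoʃzv/.
Under (C)(C)V(C), the unsyllabifiable consonants are /z/, /v/ (at most one coda consonant is licensed; onsets may contain at most 2 consonants).
Each unlicensed consonant becomes the onset of a new syllable: /z/ → /zo/, /v/ → /vo/.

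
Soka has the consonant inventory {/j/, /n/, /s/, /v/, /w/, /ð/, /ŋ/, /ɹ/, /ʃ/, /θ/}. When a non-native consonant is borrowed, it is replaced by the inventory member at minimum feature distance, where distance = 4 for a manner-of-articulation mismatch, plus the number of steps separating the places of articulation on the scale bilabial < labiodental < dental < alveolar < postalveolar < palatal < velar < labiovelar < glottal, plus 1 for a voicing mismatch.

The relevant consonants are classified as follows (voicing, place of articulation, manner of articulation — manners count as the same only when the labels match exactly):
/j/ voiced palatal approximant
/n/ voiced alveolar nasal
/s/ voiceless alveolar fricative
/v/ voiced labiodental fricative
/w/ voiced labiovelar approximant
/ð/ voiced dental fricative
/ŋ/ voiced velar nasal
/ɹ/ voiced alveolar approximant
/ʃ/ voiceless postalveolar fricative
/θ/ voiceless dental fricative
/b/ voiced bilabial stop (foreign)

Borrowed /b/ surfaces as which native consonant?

/v/ is closest: manner differs (stop→fricative, +4), place distance 1 (bilabial→labiodental), same voicing; total 5. Next closest is /ð/ at distance 6.

v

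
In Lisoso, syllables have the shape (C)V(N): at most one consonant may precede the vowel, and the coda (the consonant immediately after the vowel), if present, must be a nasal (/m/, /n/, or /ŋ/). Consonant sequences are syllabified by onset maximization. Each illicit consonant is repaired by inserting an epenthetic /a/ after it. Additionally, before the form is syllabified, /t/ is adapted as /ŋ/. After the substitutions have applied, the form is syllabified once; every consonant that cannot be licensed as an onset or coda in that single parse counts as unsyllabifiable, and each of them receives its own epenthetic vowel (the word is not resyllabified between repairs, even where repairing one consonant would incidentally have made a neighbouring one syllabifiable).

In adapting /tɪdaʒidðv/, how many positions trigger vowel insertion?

After substitution the input is /ŋɪdaʒidðv/.
The unsyllabifiable consonants are /d/, /ð/, /v/; each receives one epenthetic vowel.

3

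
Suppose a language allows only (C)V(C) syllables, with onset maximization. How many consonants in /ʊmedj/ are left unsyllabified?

Syllabifying with onset maximization leaves /j/ stranded (at most one coda consonant is licensed; onsets are limited to one consonant).

1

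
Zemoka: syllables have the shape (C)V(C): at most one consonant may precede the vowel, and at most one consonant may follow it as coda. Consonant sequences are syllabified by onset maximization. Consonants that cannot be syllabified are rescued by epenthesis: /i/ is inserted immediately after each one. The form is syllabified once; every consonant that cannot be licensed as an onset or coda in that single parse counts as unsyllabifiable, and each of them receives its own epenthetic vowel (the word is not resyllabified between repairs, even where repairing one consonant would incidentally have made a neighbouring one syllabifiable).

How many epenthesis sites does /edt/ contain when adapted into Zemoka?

1

The unsyllabifiable consonants are /t/; each receives one epenthetic vowel.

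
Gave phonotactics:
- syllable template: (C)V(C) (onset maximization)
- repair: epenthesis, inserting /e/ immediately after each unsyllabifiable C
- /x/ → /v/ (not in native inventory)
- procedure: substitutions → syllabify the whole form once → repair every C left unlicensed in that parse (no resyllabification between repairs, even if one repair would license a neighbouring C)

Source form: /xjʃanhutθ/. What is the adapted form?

Substitution: /x/ → /v/, giving /vjʃanhutθ/.
The consonants /v/, /j/, /θ/ cannot be parsed into a legal (C)V(C) syllable (at most one coda consonant is licensed; onsets are limited to one consonant).
Each unlicensed consonant becomes the onset of a new syllable: /v/ → /ve/, /j/ → /je/, /θ/ → /θe/.

vejeʃanhutθe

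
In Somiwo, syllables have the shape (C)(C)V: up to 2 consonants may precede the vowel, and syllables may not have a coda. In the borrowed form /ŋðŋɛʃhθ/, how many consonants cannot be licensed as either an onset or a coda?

Syllabifying with onset maximization leaves /ŋ/, /ʃ/, /h/, /θ/ stranded (no codas are permitted; onsets may contain at most 2 consonants).

4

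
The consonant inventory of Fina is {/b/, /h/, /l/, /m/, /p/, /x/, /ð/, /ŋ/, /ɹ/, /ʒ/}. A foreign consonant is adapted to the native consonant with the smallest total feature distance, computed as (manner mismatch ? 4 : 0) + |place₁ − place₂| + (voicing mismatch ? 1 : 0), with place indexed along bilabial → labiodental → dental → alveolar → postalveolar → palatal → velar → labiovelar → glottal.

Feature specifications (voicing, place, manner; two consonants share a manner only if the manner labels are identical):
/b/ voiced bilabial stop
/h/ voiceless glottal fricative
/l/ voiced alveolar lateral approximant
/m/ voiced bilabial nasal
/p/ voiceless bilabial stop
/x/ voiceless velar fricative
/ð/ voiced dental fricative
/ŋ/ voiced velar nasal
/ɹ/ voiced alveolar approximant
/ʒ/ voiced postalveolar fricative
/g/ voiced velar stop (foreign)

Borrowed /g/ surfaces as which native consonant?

ŋ

/ŋ/ is closest: manner differs (stop→nasal, +4), place distance 0 (velar→velar), same voicing; total 4. Next closest is /x/ at distance 5.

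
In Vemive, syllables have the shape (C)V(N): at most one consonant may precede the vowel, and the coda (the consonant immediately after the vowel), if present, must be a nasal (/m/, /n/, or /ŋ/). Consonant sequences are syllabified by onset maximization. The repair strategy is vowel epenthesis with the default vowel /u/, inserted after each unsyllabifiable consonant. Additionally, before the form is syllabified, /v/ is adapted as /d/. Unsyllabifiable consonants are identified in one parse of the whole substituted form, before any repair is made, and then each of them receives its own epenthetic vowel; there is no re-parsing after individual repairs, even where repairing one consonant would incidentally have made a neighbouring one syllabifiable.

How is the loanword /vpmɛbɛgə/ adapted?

dupumɛbɛgə

Substitution: /v/ → /d/, giving /dpmɛbɛgə/.
The consonants /d/, /p/ cannot be parsed into a legal (C)V(N) syllable (only a nasal (/m/, /n/, or /ŋ/) is licensed in coda position; onsets are limited to one consonant).
Each unlicensed consonant becomes the onset of a new syllable: /d/ → /du/, /p/ → /pu/.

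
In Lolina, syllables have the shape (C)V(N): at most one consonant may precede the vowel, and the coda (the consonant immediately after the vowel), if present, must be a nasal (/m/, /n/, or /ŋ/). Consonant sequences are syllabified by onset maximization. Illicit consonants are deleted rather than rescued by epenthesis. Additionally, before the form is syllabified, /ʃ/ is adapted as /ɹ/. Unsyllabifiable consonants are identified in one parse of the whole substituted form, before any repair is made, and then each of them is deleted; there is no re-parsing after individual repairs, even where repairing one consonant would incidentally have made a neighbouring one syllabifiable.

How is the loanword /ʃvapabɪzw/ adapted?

Substitution: /ʃ/ → /ɹ/, giving /ɹvapabɪzw/.
Syllabifying with onset maximization leaves /ɹ/, /z/, /w/ stranded (only a nasal (/m/, /n/, or /ŋ/) is licensed in coda position; onsets are limited to one consonant).
Deletion applies to /ɹ/, /z/, /w/.

vapabɪ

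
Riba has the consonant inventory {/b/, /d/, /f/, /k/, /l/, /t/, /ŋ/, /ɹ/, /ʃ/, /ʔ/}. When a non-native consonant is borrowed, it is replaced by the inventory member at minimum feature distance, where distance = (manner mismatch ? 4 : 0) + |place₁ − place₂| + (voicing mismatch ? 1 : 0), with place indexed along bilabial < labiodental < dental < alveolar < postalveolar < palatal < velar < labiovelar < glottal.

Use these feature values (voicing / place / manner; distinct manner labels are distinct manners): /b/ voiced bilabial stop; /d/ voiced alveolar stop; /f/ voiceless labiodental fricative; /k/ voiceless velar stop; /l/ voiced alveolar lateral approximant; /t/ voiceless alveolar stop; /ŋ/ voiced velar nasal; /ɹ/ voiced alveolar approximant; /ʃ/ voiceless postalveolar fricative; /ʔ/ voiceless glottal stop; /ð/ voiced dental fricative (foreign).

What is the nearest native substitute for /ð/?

/f/ is closest: same manner (fricative), place distance 1 (dental→labiodental), voicing differs (+1); total 2. Next closest is /ʃ/ at distance 3.

f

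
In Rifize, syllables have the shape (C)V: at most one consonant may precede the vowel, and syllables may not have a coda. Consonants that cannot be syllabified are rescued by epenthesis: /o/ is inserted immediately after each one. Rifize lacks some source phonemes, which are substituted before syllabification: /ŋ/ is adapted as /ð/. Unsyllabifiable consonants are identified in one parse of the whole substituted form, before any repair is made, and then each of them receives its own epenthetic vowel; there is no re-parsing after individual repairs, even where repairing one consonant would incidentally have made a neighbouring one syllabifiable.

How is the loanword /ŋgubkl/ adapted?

Substitution: /ŋ/ → /ð/, giving /ðgubkl/.
The consonants /ð/, /b/, /k/, /l/ cannot be parsed into a legal (C)V syllable (no codas are permitted; onsets are limited to one consonant).
Inserting the epenthetic vowel yields /ð/ → /ðo/, /b/ → /bo/, /k/ → /ko/, /l/ → /lo/.

ðogubokolo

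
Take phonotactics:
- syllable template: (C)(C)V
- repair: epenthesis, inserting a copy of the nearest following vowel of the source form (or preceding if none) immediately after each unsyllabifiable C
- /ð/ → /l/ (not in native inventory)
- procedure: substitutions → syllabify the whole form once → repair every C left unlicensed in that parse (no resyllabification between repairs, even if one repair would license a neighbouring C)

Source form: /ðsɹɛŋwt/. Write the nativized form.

lɛsɹɛŋɛwɛtɛ

Substitution: /ð/ → /l/, giving /lsɹɛŋwt/.
Syllabifying with onset maximization leaves /l/, /ŋ/, /w/, /t/ stranded (no codas are permitted; onsets may contain at most 2 consonants).
Each unlicensed consonant becomes the onset of a new syllable: /l/ → /lɛ/, /ŋ/ → /ŋɛ/, /w/ → /wɛ/, /t/ → /tɛ/.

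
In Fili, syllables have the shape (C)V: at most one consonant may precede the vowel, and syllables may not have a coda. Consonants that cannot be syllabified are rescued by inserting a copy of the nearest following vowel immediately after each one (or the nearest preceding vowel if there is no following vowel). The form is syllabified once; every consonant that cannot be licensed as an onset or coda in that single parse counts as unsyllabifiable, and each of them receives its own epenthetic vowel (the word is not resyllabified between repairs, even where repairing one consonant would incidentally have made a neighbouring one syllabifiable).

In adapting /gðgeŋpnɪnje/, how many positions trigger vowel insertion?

5

The unsyllabifiable consonants are /g/, /ð/, /ŋ/, /p/, /n/; each receives one epenthetic vowel.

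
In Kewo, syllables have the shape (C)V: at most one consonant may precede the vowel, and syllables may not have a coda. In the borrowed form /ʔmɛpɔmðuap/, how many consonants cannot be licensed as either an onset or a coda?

The consonants /ʔ/, /m/, /p/ cannot be parsed into a legal (C)V syllable (no codas are permitted; onsets are limited to one consonant).

3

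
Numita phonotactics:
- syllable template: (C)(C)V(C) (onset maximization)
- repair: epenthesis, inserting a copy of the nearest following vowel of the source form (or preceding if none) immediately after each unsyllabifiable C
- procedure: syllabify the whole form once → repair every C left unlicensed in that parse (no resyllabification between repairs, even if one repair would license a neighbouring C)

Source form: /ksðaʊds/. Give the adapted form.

kasðaʊdsʊ

The consonants /k/, /s/ cannot be parsed into a legal (C)(C)V(C) syllable (at most one coda consonant is licensed; onsets may contain at most 2 consonants).
Inserting the epenthetic vowel yields /k/ → /ka/, /s/ → /sʊ/.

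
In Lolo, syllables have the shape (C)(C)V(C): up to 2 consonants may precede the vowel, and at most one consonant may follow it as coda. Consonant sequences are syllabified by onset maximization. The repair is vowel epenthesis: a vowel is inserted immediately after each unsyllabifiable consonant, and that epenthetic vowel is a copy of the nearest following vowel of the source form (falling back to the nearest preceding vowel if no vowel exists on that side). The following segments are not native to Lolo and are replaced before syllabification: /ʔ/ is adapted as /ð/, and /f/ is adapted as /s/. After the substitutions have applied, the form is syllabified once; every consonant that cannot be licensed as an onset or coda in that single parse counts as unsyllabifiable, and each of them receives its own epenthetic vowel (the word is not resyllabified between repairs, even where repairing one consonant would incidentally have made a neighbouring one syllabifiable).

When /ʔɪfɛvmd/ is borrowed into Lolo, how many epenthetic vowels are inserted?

After substitution the input is /ðɪsɛvmd/.
The unsyllabifiable consonants are /m/, /d/; each receives one epenthetic vowel.

2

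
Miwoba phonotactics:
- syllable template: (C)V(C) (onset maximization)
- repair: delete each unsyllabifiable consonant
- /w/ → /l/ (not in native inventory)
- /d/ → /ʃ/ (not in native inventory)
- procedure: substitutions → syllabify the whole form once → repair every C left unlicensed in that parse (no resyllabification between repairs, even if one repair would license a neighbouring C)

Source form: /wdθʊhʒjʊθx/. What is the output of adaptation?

Substitution: /w/ → /l/, /d/ → /ʃ/, giving /lʃθʊhʒjʊθx/.
Under (C)V(C), the unsyllabifiable consonants are /l/, /ʃ/, /ʒ/, /x/ (at most one coda consonant is licensed; onsets are limited to one consonant).
Each unlicensed consonant is deleted: /l/, /ʃ/, /ʒ/, /x/.

θʊhjʊθ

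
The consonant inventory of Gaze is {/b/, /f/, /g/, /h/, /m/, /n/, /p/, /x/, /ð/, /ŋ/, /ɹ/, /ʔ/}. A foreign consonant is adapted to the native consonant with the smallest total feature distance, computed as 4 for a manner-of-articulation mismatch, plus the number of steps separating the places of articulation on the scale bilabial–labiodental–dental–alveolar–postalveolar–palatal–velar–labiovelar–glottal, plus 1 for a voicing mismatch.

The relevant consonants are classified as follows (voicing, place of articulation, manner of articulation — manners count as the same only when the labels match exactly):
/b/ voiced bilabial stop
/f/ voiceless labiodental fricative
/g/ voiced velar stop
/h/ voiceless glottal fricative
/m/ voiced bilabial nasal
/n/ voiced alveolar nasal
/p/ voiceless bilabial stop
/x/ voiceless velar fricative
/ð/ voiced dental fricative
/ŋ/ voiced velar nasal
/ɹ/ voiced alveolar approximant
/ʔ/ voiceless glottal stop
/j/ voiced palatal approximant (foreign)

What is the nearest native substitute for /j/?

ɹ

/ɹ/ is closest: same manner (approximant), place distance 2 (palatal→alveolar), same voicing; total 2. Next closest is /g/ at distance 5.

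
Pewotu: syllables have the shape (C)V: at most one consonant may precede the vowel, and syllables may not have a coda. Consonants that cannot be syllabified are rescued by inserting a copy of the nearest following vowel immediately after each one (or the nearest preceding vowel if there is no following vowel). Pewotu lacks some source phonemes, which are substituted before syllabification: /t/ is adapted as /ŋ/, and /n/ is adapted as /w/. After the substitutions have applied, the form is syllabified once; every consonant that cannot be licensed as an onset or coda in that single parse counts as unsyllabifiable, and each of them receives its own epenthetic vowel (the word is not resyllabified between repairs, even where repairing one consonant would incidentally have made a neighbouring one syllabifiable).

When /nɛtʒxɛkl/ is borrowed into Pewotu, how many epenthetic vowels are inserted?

4

After substitution the input is /wɛŋʒxɛkl/.
The unsyllabifiable consonants are /ŋ/, /ʒ/, /k/, /l/; each receives one epenthetic vowel.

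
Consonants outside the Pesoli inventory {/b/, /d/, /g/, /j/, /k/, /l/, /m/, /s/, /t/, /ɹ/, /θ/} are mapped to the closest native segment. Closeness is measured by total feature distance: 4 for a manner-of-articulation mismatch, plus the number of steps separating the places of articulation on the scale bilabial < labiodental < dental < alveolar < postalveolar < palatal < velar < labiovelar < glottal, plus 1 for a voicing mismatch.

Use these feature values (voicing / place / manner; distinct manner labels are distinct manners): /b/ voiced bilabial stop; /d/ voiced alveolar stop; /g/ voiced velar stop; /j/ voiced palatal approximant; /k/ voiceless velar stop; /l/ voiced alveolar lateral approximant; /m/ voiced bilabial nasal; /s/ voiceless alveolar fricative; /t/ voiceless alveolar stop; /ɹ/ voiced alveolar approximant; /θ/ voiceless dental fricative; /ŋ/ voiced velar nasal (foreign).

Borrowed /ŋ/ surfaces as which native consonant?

/g/ is closest: manner differs (nasal→stop, +4), place distance 0 (velar→velar), same voicing; total 4. Next closest is /j/ at distance 5.

g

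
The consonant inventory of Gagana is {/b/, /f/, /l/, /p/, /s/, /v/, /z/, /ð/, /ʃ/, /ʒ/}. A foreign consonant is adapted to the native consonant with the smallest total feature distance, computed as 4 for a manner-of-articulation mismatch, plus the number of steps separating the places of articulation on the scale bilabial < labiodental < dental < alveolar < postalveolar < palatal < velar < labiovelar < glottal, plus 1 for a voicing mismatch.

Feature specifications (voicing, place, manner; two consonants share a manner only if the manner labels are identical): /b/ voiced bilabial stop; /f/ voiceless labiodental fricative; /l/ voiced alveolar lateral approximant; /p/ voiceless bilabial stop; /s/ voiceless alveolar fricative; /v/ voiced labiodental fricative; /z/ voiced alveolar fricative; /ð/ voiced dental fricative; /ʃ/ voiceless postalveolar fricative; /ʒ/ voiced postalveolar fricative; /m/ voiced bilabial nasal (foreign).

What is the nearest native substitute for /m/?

/b/ is closest: manner differs (nasal→stop, +4), place distance 0 (bilabial→bilabial), same voicing; total 4. Next closest is /p/ at distance 5.

b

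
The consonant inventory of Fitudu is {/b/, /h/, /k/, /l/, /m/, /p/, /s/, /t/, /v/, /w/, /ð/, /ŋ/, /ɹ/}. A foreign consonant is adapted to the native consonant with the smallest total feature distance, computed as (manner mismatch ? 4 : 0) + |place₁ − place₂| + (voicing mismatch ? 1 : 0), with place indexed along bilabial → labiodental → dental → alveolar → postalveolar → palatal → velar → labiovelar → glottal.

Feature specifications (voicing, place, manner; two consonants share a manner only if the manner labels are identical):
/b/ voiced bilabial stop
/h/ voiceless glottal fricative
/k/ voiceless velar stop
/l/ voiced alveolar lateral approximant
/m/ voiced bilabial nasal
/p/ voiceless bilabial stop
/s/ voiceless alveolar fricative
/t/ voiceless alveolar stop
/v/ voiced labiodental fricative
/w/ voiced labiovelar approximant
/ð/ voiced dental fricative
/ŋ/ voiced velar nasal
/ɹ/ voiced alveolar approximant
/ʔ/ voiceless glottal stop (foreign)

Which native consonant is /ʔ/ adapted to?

k

/k/ is closest: same manner (stop), place distance 2 (glottal→velar), same voicing; total 2. Next closest is /h/ at distance 4.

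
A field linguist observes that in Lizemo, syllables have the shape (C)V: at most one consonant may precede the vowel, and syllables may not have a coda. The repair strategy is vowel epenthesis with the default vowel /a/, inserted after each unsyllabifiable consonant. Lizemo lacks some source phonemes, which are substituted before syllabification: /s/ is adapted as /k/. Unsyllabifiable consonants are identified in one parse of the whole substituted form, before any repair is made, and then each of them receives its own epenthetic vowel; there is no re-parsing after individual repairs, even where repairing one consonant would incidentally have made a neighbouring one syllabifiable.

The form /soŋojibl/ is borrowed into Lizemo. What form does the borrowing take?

koŋojibala

Substitution: /s/ → /k/, giving /koŋojibl/.
The consonants /b/, /l/ cannot be parsed into a legal (C)V syllable (no codas are permitted; onsets are limited to one consonant).
Inserting the epenthetic vowel yields /b/ → /ba/, /l/ → /la/.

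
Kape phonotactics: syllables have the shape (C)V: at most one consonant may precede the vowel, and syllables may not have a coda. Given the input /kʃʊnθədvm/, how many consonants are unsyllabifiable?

5

The consonants /k/, /n/, /d/, /v/, /m/ cannot be parsed into a legal (C)V syllable (no codas are permitted; onsets are limited to one consonant).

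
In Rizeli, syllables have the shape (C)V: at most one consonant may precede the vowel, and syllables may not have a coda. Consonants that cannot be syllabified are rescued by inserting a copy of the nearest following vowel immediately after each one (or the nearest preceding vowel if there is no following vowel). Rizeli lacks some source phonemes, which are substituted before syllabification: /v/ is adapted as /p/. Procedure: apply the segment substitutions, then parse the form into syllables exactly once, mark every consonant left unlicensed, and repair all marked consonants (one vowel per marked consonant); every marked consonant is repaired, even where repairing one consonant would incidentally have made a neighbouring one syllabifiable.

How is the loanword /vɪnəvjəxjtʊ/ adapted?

Substitution: /v/ → /p/, giving /pɪnəpjəxjtʊ/.
Syllabifying with onset maximization leaves /p/, /x/, /j/ stranded (no codas are permitted; onsets are limited to one consonant).
Inserting the epenthetic vowel yields /p/ → /pə/, /x/ → /xʊ/, /j/ → /jʊ/.

pɪnəpəjəxʊjʊtʊ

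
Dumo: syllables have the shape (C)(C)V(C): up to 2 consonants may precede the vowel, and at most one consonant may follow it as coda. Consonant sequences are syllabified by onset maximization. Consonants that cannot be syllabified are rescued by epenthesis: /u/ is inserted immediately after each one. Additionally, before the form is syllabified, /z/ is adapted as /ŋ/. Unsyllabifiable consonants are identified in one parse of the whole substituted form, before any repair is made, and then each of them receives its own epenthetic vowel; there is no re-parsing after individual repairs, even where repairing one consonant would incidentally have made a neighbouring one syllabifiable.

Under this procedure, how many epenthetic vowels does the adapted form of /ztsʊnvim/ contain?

After substitution the input is /ŋtsʊnvim/.
The unsyllabifiable consonants are /ŋ/; each receives one epenthetic vowel.

1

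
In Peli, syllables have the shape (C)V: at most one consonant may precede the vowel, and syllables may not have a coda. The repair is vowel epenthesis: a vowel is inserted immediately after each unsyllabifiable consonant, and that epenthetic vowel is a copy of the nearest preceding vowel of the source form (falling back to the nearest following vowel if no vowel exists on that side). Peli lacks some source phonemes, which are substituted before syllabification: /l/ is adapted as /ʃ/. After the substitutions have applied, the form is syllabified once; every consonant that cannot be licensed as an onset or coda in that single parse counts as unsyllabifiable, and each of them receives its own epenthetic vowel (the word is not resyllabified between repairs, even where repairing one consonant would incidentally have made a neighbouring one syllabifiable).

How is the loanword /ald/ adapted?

aʃada

Substitution: /l/ → /ʃ/, giving /aʃd/.
The consonants /ʃ/, /d/ cannot be parsed into a legal (C)V syllable (no codas are permitted; onsets are limited to one consonant).
Epenthesis after each stranded consonant: /ʃ/ → /ʃa/, /d/ → /da/.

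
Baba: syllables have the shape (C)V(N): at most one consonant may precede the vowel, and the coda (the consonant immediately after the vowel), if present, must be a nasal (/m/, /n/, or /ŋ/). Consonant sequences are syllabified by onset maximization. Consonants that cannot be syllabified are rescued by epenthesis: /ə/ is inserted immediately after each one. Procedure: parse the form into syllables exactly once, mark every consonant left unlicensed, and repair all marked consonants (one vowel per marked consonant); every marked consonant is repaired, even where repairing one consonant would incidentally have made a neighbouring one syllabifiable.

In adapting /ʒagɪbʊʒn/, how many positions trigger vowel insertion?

The unsyllabifiable consonants are /ʒ/, /n/; each receives one epenthetic vowel.

2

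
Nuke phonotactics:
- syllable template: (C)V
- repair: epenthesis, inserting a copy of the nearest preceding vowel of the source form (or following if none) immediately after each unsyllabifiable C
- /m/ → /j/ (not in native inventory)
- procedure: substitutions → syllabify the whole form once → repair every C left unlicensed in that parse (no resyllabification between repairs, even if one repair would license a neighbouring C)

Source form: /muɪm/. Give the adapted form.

juɪjɪ

Substitution: /m/ → /j/, giving /juɪj/.
Syllabifying with onset maximization leaves /j/ stranded (no codas are permitted; onsets are limited to one consonant).
Each unlicensed consonant becomes the onset of a new syllable: /j/ → /jɪ/.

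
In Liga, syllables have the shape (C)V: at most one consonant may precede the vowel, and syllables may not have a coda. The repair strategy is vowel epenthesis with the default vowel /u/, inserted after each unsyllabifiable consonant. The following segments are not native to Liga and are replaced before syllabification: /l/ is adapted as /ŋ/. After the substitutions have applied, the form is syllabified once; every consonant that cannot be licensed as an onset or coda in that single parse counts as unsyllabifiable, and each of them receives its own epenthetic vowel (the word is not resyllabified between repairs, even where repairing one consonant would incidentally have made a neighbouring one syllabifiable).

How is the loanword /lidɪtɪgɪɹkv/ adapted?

Substitution: /l/ → /ŋ/, giving /ŋidɪtɪgɪɹkv/.
Under (C)V, the unsyllabifiable consonants are /ɹ/, /k/, /v/ (no codas are permitted; onsets are limited to one consonant).
Inserting the epenthetic vowel yields /ɹ/ → /ɹu/, /k/ → /ku/, /v/ → /vu/.

ŋidɪtɪgɪɹukuvu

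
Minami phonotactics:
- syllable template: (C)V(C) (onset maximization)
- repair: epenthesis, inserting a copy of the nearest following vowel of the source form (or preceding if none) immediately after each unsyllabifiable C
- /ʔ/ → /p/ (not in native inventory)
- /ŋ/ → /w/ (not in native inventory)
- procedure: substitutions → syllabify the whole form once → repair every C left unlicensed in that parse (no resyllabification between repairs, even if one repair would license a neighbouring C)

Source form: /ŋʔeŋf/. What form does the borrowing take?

Substitution: /ŋ/ → /w/, /ʔ/ → /p/, giving /wpewf/.
Syllabifying with onset maximization leaves /w/, /f/ stranded (at most one coda consonant is licensed; onsets are limited to one consonant).
Inserting the epenthetic vowel yields /w/ → /we/, /f/ → /fe/.

wepewfe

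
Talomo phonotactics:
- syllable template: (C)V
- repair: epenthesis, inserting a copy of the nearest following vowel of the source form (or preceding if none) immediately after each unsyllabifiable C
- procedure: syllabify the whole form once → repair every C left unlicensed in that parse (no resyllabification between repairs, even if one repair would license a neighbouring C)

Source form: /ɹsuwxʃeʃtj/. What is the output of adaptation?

The consonants /ɹ/, /w/, /x/, /ʃ/, /t/, /j/ cannot be parsed into a legal (C)V syllable (no codas are permitted; onsets are limited to one consonant).
Each unlicensed consonant becomes the onset of a new syllable: /ɹ/ → /ɹu/, /w/ → /we/, /x/ → /xe/, /ʃ/ → /ʃe/, /t/ → /te/, /j/ → /je/.

ɹusuwexeʃeʃeteje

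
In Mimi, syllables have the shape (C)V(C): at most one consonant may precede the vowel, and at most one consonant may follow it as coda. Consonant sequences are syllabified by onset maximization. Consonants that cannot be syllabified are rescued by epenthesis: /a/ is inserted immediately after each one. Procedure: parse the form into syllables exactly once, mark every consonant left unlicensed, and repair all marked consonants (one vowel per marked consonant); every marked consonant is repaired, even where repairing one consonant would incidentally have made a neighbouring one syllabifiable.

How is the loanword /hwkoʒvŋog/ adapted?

Syllabifying with onset maximization leaves /h/, /w/, /v/ stranded (at most one coda consonant is licensed; onsets are limited to one consonant).
Each unlicensed consonant becomes the onset of a new syllable: /h/ → /ha/, /w/ → /wa/, /v/ → /va/.

hawakoʒvaŋog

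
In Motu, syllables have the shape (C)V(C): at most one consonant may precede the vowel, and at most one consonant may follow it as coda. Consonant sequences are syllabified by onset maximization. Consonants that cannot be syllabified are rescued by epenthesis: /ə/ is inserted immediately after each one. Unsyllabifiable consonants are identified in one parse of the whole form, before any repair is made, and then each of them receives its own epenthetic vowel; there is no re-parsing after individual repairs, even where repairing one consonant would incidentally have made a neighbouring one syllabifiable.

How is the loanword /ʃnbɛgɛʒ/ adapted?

The consonants /ʃ/, /n/ cannot be parsed into a legal (C)V(C) syllable (at most one coda consonant is licensed; onsets are limited to one consonant).
Inserting the epenthetic vowel yields /ʃ/ → /ʃə/, /n/ → /nə/.

ʃənəbɛgɛʒ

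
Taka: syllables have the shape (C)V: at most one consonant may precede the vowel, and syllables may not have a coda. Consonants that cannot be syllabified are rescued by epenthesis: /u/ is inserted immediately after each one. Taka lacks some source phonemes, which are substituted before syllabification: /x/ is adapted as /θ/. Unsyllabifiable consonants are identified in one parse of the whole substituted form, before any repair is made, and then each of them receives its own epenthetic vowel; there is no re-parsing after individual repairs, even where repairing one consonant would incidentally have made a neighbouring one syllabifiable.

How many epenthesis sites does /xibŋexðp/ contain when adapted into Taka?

After substitution the input is /θibŋeθðp/.
The unsyllabifiable consonants are /b/, /θ/, /ð/, /p/; each receives one epenthetic vowel.

4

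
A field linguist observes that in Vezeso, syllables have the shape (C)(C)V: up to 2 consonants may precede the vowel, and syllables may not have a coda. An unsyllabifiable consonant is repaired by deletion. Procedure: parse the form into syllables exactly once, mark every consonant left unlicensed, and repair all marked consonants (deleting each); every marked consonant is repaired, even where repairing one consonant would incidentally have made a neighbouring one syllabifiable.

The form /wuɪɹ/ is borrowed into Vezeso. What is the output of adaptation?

wuɪ

Under (C)(C)V, the unsyllabifiable consonants are /ɹ/ (no codas are permitted; onsets may contain at most 2 consonants).
Deleting the stranded consonants removes /ɹ/.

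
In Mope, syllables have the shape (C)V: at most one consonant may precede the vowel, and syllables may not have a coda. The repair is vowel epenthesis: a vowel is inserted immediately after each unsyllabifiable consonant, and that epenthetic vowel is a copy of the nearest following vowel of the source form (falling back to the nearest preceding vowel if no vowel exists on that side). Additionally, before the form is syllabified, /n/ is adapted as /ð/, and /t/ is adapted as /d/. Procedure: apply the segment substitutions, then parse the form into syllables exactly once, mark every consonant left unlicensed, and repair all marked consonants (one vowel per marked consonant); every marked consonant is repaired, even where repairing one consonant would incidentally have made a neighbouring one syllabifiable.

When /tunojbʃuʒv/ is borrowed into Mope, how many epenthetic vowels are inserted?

After substitution the input is /duðojbʃuʒv/.
The unsyllabifiable consonants are /j/, /b/, /ʒ/, /v/; each receives one epenthetic vowel.

4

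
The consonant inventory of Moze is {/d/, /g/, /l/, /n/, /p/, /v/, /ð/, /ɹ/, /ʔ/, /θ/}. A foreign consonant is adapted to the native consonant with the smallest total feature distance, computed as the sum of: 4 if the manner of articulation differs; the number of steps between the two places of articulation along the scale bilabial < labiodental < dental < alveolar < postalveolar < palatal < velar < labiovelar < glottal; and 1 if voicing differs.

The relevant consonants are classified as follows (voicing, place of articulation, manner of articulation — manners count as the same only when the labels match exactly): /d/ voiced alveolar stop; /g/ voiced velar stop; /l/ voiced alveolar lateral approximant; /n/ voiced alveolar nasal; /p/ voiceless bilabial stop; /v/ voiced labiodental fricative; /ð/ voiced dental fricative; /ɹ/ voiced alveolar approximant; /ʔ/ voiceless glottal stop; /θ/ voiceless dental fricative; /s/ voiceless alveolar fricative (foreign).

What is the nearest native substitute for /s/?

/θ/ is closest: same manner (fricative), place distance 1 (alveolar→dental), same voicing; total 1. Next closest is /ð/ at distance 2.

θ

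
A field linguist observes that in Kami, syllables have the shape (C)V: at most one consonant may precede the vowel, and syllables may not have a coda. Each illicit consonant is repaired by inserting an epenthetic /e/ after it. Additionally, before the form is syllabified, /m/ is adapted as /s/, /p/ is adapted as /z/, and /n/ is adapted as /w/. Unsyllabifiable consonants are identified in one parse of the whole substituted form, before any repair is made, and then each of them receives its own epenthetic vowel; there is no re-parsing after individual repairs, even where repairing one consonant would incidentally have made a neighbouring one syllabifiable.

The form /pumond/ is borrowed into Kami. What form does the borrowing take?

Substitution: /p/ → /z/, /m/ → /s/, /n/ → /w/, giving /zusowd/.
Under (C)V, the unsyllabifiable consonants are /w/, /d/ (no codas are permitted; onsets are limited to one consonant).
Epenthesis after each stranded consonant: /w/ → /we/, /d/ → /de/.

zusowede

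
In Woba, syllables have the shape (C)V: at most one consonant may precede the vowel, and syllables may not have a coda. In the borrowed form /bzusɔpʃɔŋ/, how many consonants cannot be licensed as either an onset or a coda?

3

Under (C)V, the unsyllabifiable consonants are /b/, /p/, /ŋ/ (no codas are permitted; onsets are limited to one consonant).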